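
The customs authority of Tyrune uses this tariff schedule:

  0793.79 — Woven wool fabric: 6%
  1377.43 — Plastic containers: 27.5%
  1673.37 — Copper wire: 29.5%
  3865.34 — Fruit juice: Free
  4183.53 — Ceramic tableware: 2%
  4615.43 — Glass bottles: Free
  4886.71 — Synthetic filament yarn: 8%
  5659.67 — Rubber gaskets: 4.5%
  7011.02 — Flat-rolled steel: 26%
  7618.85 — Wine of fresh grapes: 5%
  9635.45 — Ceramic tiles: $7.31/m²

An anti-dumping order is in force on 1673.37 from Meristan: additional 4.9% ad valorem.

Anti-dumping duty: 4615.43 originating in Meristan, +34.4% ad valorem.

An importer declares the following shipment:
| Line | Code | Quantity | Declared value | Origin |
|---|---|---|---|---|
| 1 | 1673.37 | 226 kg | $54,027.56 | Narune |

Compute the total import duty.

Line 1 (1673.37, Narune, 226 kg, $54,027.56):
Base rate for 1673.37 is 29.5%.
The additional-duty order on 1673.37 targets Meristan, not Narune; it does not apply.
Duty = $54,027.56 × 29.5% = $15,938.13.

$15,938.13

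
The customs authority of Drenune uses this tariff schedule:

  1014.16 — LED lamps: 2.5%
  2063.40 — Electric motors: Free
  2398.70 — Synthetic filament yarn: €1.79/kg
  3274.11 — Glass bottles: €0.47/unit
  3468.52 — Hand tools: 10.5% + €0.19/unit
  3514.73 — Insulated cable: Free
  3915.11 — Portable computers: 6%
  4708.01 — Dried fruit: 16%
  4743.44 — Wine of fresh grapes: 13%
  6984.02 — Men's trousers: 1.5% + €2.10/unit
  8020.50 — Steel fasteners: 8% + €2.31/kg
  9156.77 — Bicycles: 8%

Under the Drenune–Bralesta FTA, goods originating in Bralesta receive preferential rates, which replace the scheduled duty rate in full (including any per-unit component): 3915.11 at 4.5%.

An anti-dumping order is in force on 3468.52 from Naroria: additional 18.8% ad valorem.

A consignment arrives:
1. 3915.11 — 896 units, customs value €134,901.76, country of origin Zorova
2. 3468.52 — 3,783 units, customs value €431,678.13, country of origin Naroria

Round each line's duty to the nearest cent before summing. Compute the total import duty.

Line 1 (3915.11, Zorova, 896 units, €134,901.76):
Base rate for 3915.11 is 6%.
3915.11 has an FTA preferential rate, but origin Zorova is not Bralesta; base rate stands.
Duty = €134,901.76 × 6% = €8,094.11.
Line 2 (3468.52, Naroria, 3,783 units, €431,678.13):
Base rate for 3468.52 is 10.5% + €0.19/unit.
Additional duty on 3468.52 from Naroria: +18.8%. Applied ad valorem rate: 10.5% + 18.8% = 29.3%.
Duty = €431,678.13 × 29.3% + 3,783 × €0.19 = €127,200.46.
Total = €8,094.11 + €127,200.46 = €135,294.57.

€135,294.57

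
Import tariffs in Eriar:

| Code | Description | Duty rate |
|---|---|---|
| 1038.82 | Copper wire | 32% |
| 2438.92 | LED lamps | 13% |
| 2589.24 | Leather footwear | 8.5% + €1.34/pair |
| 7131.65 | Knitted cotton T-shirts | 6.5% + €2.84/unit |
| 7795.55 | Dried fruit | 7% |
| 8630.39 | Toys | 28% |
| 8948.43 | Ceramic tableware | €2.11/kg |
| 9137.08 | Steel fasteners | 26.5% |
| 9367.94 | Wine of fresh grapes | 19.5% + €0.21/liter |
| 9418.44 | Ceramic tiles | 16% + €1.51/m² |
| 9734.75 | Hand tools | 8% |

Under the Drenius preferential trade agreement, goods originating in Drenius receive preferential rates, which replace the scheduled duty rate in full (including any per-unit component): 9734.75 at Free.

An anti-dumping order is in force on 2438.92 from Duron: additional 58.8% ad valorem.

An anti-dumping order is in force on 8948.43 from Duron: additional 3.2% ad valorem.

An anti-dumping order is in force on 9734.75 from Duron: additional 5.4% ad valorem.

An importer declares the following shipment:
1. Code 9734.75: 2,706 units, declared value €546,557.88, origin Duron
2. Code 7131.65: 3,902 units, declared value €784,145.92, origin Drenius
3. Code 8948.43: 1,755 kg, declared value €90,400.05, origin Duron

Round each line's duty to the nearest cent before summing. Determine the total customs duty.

€141,885.77

Line 1 (9734.75, Duron, 2,706 units, €546,557.88):
Base rate for 9734.75 is 8%.
9734.75 has an FTA preferential rate, but origin Duron is not Drenius; base rate stands.
Additional duty on 9734.75 from Duron: +5.4%. Applied ad valorem rate: 8% + 5.4% = 13.4%.
Duty = €546,557.88 × 13.4% = €73,238.76.
Line 2 (7131.65, Drenius, 3,902 units, €784,145.92):
Base rate for 7131.65 is 6.5% + €2.84/unit.
Origin Drenius is the FTA partner but 7131.65 is not on the preference list; base rate stands.
Duty = €784,145.92 × 6.5% + 3,902 × €2.84 = €62,051.16.
Line 3 (8948.43, Duron, 1,755 kg, €90,400.05):
Base rate for 8948.43 is €2.11/kg.
Additional duty on 8948.43 from Duron: +3.2% ad valorem. Applied ad valorem rate = 3.2%.
Duty = €90,400.05 × 3.2% + 1,755 × €2.11 = €6,595.85.
Total = €73,238.76 + €62,051.16 + €6,595.85 = €141,885.77.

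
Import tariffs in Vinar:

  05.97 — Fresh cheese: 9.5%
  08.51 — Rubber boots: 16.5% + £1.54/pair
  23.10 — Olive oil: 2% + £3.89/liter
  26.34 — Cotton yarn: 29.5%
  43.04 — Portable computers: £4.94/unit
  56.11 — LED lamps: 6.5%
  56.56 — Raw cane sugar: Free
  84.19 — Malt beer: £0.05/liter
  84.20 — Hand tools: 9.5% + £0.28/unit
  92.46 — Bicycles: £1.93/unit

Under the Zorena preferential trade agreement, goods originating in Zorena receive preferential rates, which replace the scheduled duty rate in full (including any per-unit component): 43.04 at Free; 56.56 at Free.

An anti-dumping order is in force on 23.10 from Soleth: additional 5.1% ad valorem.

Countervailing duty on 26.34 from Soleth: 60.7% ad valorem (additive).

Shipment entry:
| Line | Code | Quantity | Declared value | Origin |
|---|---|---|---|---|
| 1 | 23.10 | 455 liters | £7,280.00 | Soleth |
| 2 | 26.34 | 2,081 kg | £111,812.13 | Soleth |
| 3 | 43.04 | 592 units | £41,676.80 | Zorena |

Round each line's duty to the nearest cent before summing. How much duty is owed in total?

Line 1 (23.10, Soleth, 455 liters, £7,280.00):
Base rate for 23.10 is 2% + £3.89/liter.
Additional duty on 23.10 from Soleth: +5.1%. Applied ad valorem rate: 2% + 5.1% = 7.1%.
Duty = £7,280.00 × 7.1% + 455 × £3.89 = £2,286.83.
Line 2 (26.34, Soleth, 2,081 kg, £111,812.13):
Base rate for 26.34 is 29.5%.
Additional duty on 26.34 from Soleth: +60.7%. Applied ad valorem rate: 29.5% + 60.7% = 90.2%.
Duty = £111,812.13 × 90.2% = £100,854.54.
Line 3 (43.04, Zorena, 592 units, £41,676.80):
Base rate for 43.04 is £4.94/unit.
Origin Zorena qualifies under the Vinar–Zorena agreement and 43.04 is covered: preferential rate Free applies instead.
Duty = £41,676.80 × 0% = £0.00.
Total = £2,286.83 + £100,854.54 + £0.00 = £103,141.37.

£103,141.37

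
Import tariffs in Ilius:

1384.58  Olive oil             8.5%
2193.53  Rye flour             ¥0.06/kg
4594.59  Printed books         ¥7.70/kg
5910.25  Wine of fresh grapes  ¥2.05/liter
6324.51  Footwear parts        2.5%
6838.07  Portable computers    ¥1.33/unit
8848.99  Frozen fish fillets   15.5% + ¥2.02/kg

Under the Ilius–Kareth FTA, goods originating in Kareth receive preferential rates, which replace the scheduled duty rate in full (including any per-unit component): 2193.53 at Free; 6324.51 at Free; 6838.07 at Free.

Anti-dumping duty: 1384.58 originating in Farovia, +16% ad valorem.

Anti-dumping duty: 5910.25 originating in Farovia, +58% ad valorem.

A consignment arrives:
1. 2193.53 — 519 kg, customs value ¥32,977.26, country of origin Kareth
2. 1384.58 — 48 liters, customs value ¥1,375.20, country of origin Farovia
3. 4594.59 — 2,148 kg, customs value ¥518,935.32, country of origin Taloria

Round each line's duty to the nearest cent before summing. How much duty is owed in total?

¥16,876.52

Line 1 (2193.53, Kareth, 519 kg, ¥32,977.26):
Base rate for 2193.53 is ¥0.06/kg.
Origin Kareth qualifies under the Ilius–Kareth agreement and 2193.53 is covered: preferential rate Free applies instead.
Duty = ¥32,977.26 × 0% = ¥0.00.
Line 2 (1384.58, Farovia, 48 liters, ¥1,375.20):
Base rate for 1384.58 is 8.5%.
Additional duty on 1384.58 from Farovia: +16%. Applied ad valorem rate: 8.5% + 16% = 24.5%.
Duty = ¥1,375.20 × 24.5% = ¥336.92.
Line 3 (4594.59, Taloria, 2,148 kg, ¥518,935.32):
Base rate for 4594.59 is ¥7.70/kg.
Duty = 2,148 × ¥7.70 = ¥16,539.60.
Total = ¥0.00 + ¥336.92 + ¥16,539.60 = ¥16,876.52.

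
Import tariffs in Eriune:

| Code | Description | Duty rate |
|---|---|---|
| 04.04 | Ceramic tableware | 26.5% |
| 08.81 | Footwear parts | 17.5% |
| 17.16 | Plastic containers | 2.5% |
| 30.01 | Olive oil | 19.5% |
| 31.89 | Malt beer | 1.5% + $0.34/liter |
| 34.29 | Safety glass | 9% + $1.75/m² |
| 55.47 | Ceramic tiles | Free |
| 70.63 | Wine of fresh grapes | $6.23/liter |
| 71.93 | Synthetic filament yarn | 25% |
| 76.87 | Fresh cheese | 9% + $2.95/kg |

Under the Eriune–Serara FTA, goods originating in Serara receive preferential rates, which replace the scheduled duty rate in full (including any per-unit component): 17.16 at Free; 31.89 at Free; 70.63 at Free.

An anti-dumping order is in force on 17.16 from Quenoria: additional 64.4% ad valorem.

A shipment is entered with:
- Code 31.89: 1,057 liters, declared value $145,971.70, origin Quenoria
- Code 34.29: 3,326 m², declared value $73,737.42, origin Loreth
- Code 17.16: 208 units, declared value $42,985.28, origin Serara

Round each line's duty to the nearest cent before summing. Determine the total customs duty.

$15,005.83

Line 1 (31.89, Quenoria, 1,057 liters, $145,971.70):
Base rate for 31.89 is 1.5% + $0.34/liter.
31.89 has an FTA preferential rate, but origin Quenoria is not Serara; base rate stands.
Duty = $145,971.70 × 1.5% + 1,057 × $0.34 = $2,548.96.
Line 2 (34.29, Loreth, 3,326 m², $73,737.42):
Base rate for 34.29 is 9% + $1.75/m².
Duty = $73,737.42 × 9% + 3,326 × $1.75 = $12,456.87.
Line 3 (17.16, Serara, 208 units, $42,985.28):
Base rate for 17.16 is 2.5%.
Origin Serara qualifies under the Eriune–Serara agreement and 17.16 is covered: preferential rate Free applies instead.
The additional-duty order on 17.16 targets Quenoria, not Serara; it does not apply.
Duty = $42,985.28 × 0% = $0.00.
Total = $2,548.96 + $12,456.87 + $0.00 = $15,005.83.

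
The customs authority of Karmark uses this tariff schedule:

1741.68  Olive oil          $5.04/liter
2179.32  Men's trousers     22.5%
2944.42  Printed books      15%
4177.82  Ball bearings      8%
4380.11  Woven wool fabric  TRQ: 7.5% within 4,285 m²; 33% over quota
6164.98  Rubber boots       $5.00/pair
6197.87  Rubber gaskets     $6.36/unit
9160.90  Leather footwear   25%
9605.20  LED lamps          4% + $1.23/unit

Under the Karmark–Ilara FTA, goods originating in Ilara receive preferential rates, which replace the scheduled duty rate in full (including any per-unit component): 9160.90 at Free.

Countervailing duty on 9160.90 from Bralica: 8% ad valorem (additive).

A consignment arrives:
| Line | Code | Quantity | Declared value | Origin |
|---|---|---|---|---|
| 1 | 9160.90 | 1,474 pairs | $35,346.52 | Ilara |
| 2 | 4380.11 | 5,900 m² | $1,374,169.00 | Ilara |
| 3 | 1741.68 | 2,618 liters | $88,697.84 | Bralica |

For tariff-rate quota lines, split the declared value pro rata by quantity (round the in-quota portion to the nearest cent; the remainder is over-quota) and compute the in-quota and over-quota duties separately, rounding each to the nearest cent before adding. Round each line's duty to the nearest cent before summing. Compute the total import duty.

Line 1 (9160.90, Ilara, 1,474 pairs, $35,346.52):
Base rate for 9160.90 is 25%.
Origin Ilara qualifies under the Karmark–Ilara agreement and 9160.90 is covered: preferential rate Free applies instead.
The additional-duty order on 9160.90 targets Bralica, not Ilara; it does not apply.
Duty = $35,346.52 × 0% = $0.00.
Line 2 (4380.11, Ilara, 5,900 m², $1,374,169.00):
Code 4380.11 is under a tariff-rate quota (threshold 4,285 m²). In-quota: 4,285 m² at 7.5%; over-quota: 1,615 m² at 33%.
Pro-rata value split: in-quota = $1,374,169.00 × 4,285/5,900 = $998,019.35; over-quota = $1,374,169.00 − $998,019.35 = $376,149.65.
In-quota duty = $998,019.35 × 7.5% = $74,851.45. Over-quota duty = $376,149.65 × 33% = $124,129.38.
Line duty = $74,851.45 + $124,129.38 = $198,980.83.
Line 3 (1741.68, Bralica, 2,618 liters, $88,697.84):
Base rate for 1741.68 is $5.04/liter.
Duty = 2,618 × $5.04 = $13,194.72.
Total = $0.00 + $198,980.83 + $13,194.72 = $212,175.55.

$212,175.55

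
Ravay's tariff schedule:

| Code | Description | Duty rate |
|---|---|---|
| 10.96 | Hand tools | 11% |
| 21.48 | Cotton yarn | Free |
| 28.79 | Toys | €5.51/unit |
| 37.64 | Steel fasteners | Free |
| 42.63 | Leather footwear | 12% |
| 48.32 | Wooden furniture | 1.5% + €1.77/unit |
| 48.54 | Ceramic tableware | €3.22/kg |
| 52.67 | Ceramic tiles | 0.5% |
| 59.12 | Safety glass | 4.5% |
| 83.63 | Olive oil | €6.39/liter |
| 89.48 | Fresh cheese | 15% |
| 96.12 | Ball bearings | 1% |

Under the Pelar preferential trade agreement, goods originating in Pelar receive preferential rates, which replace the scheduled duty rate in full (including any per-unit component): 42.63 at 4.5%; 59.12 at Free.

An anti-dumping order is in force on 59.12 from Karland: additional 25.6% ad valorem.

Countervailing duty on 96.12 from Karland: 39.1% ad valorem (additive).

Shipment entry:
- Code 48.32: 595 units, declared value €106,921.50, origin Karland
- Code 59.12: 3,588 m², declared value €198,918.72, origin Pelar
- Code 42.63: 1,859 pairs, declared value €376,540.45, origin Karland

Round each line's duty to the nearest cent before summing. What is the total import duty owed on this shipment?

€47,841.82

Line 1 (48.32, Karland, 595 units, €106,921.50):
Base rate for 48.32 is 1.5% + €1.77/unit.
Duty = €106,921.50 × 1.5% + 595 × €1.77 = €2,656.97.
Line 2 (59.12, Pelar, 3,588 m², €198,918.72):
Base rate for 59.12 is 4.5%.
Origin Pelar qualifies under the Ravay–Pelar agreement and 59.12 is covered: preferential rate Free applies instead.
The additional-duty order on 59.12 targets Karland, not Pelar; it does not apply.
Duty = €198,918.72 × 0% = €0.00.
Line 3 (42.63, Karland, 1,859 pairs, €376,540.45):
Base rate for 42.63 is 12%.
42.63 has an FTA preferential rate, but origin Karland is not Pelar; base rate stands.
Duty = €376,540.45 × 12% = €45,184.85.
Total = €2,656.97 + €0.00 + €45,184.85 = €47,841.82.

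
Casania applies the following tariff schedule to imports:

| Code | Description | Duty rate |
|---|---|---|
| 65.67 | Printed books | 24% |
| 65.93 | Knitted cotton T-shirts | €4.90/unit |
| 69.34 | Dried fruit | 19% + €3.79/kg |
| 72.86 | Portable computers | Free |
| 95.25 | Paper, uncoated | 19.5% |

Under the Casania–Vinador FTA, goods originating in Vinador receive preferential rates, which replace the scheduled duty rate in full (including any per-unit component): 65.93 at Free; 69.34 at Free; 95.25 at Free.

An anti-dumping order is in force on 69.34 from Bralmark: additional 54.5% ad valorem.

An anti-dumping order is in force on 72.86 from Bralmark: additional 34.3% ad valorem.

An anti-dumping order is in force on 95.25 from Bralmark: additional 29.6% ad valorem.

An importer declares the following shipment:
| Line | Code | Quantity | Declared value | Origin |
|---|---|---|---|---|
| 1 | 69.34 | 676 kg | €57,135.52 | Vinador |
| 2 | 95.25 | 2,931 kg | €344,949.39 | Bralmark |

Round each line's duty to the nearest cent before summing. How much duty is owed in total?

Line 1 (69.34, Vinador, 676 kg, €57,135.52):
Base rate for 69.34 is 19% + €3.79/kg.
Origin Vinador qualifies under the Casania–Vinador agreement and 69.34 is covered: preferential rate Free applies instead.
The additional-duty order on 69.34 targets Bralmark, not Vinador; it does not apply.
Duty = €57,135.52 × 0% = €0.00.
Line 2 (95.25, Bralmark, 2,931 kg, €344,949.39):
Base rate for 95.25 is 19.5%.
95.25 has an FTA preferential rate, but origin Bralmark is not Vinador; base rate stands.
Additional duty on 95.25 from Bralmark: +29.6%. Applied ad valorem rate: 19.5% + 29.6% = 49.1%.
Duty = €344,949.39 × 49.1% = €169,370.15.
Total = €0.00 + €169,370.15 = €169,370.15.

€169,370.15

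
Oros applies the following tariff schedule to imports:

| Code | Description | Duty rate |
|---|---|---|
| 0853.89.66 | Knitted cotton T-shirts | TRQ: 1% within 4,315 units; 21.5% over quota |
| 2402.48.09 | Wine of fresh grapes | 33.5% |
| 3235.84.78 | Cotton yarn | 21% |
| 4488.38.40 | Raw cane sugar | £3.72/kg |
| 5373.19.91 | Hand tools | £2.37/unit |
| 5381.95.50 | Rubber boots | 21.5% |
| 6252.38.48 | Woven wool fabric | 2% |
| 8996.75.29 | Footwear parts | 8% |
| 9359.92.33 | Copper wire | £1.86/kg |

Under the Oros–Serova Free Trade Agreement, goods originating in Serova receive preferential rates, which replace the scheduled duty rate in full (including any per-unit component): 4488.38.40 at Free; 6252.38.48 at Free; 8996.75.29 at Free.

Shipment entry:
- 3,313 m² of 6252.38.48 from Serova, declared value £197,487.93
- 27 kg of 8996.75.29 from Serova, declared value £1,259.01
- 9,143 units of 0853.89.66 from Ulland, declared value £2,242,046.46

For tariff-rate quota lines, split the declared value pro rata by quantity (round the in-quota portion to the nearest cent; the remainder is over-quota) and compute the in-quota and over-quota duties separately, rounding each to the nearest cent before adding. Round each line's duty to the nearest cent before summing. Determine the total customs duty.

£265,124.50

Line 1 (6252.38.48, Serova, 3,313 m², £197,487.93):
Base rate for 6252.38.48 is 2%.
Origin Serova qualifies under the Oros–Serova agreement and 6252.38.48 is covered: preferential rate Free applies instead.
Duty = £197,487.93 × 0% = £0.00.
Line 2 (8996.75.29, Serova, 27 kg, £1,259.01):
Base rate for 8996.75.29 is 8%.
Origin Serova qualifies under the Oros–Serova agreement and 8996.75.29 is covered: preferential rate Free applies instead.
Duty = £1,259.01 × 0% = £0.00.
Line 3 (0853.89.66, Ulland, 9,143 units, £2,242,046.46):
Code 0853.89.66 is under a tariff-rate quota (threshold 4,315 units). In-quota: 4,315 units at 1%; over-quota: 4,828 units at 21.5%.
Pro-rata value split: in-quota = £2,242,046.46 × 4,315/9,143 = £1,058,124.30; over-quota = £2,242,046.46 − £1,058,124.30 = £1,183,922.16.
In-quota duty = £1,058,124.30 × 1% = £10,581.24. Over-quota duty = £1,183,922.16 × 21.5% = £254,543.26.
Line duty = £10,581.24 + £254,543.26 = £265,124.50.
Total = £0.00 + £0.00 + £265,124.50 = £265,124.50.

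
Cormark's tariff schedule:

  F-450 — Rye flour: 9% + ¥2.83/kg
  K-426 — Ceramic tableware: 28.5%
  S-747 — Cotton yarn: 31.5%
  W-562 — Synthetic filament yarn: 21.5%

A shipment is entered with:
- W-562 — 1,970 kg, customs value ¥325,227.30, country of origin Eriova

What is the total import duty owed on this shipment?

¥69,923.87

Line 1 (W-562, Eriova, 1,970 kg, ¥325,227.30):
Base rate for W-562 is 21.5%.
Duty = ¥325,227.30 × 21.5% = ¥69,923.87.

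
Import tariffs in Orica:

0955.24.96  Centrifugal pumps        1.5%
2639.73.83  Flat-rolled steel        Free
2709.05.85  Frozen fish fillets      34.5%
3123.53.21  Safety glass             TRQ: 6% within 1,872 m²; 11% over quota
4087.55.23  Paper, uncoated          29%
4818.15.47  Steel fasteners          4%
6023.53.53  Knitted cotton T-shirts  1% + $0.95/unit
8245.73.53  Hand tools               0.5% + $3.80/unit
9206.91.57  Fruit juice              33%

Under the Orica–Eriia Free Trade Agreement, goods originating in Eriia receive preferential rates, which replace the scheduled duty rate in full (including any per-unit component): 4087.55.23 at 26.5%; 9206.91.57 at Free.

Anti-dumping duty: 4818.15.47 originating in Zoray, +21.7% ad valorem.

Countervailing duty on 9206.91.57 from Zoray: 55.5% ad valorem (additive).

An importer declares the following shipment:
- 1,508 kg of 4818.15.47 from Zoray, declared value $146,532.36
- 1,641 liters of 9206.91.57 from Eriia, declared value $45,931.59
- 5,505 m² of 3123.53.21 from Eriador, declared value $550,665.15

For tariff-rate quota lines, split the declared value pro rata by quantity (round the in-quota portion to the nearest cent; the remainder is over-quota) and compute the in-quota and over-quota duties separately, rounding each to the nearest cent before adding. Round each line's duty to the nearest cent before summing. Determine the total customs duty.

$88,869.18

Line 1 (4818.15.47, Zoray, 1,508 kg, $146,532.36):
Base rate for 4818.15.47 is 4%.
Additional duty on 4818.15.47 from Zoray: +21.7%. Applied ad valorem rate: 4% + 21.7% = 25.7%.
Duty = $146,532.36 × 25.7% = $37,658.82.
Line 2 (9206.91.57, Eriia, 1,641 liters, $45,931.59):
Base rate for 9206.91.57 is 33%.
Origin Eriia qualifies under the Orica–Eriia agreement and 9206.91.57 is covered: preferential rate Free applies instead.
The additional-duty order on 9206.91.57 targets Zoray, not Eriia; it does not apply.
Duty = $45,931.59 × 0% = $0.00.
Line 3 (3123.53.21, Eriador, 5,505 m², $550,665.15):
Code 3123.53.21 is under a tariff-rate quota (threshold 1,872 m²). In-quota: 1,872 m² at 6%; over-quota: 3,633 m² at 11%.
Pro-rata value split: in-quota = $550,665.15 × 1,872/5,505 = $187,256.16; over-quota = $550,665.15 − $187,256.16 = $363,408.99.
In-quota duty = $187,256.16 × 6% = $11,235.37. Over-quota duty = $363,408.99 × 11% = $39,974.99.
Line duty = $11,235.37 + $39,974.99 = $51,210.36.
Total = $37,658.82 + $0.00 + $51,210.36 = $88,869.18.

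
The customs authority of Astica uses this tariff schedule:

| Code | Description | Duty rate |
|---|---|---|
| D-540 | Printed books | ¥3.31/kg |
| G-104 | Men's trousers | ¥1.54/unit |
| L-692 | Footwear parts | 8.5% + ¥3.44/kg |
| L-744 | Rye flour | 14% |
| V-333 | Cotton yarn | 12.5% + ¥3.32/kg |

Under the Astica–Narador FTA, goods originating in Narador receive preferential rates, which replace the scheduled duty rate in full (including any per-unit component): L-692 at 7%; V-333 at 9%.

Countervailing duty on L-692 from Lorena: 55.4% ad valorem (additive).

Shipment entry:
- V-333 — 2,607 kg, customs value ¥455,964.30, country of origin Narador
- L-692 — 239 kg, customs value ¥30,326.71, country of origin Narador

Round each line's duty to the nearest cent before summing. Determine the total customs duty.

¥43,159.66

Line 1 (V-333, Narador, 2,607 kg, ¥455,964.30):
Base rate for V-333 is 12.5% + ¥3.32/kg.
Origin Narador qualifies under the Astica–Narador agreement and V-333 is covered: preferential rate 9% applies instead.
Duty = ¥455,964.30 × 9% = ¥41,036.79.
Line 2 (L-692, Narador, 239 kg, ¥30,326.71):
Base rate for L-692 is 8.5% + ¥3.44/kg.
Origin Narador qualifies under the Astica–Narador agreement and L-692 is covered: preferential rate 7% applies instead.
The additional-duty order on L-692 targets Lorena, not Narador; it does not apply.
Duty = ¥30,326.71 × 7% = ¥2,122.87.
Total = ¥41,036.79 + ¥2,122.87 = ¥43,159.66.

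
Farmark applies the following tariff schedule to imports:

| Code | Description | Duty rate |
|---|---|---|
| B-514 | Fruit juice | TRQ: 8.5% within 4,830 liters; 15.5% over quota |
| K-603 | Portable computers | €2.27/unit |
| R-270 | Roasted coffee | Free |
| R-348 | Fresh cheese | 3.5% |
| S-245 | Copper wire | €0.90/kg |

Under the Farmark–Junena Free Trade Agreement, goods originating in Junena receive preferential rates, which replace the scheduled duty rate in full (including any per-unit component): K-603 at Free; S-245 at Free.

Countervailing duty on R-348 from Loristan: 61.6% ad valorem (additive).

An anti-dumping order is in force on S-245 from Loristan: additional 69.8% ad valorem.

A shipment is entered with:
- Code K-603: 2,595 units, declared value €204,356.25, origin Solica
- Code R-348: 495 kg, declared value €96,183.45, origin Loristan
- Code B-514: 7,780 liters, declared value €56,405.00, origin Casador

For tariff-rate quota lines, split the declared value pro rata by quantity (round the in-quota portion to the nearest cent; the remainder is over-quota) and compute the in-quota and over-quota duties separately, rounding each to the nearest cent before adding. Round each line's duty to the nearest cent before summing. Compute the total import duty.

Line 1 (K-603, Solica, 2,595 units, €204,356.25):
Base rate for K-603 is €2.27/unit.
K-603 has an FTA preferential rate, but origin Solica is not Junena; base rate stands.
Duty = 2,595 × €2.27 = €5,890.65.
Line 2 (R-348, Loristan, 495 kg, €96,183.45):
Base rate for R-348 is 3.5%.
Additional duty on R-348 from Loristan: +61.6%. Applied ad valorem rate: 3.5% + 61.6% = 65.1%.
Duty = €96,183.45 × 65.1% = €62,615.43.
Line 3 (B-514, Casador, 7,780 liters, €56,405.00):
Code B-514 is under a tariff-rate quota (threshold 4,830 liters). In-quota: 4,830 liters at 8.5%; over-quota: 2,950 liters at 15.5%.
Pro-rata value split: in-quota = €56,405.00 × 4,830/7,780 = €35,017.50; over-quota = €56,405.00 − €35,017.50 = €21,387.50.
In-quota duty = €35,017.50 × 8.5% = €2,976.49. Over-quota duty = €21,387.50 × 15.5% = €3,315.06.
Line duty = €2,976.49 + €3,315.06 = €6,291.55.
Total = €5,890.65 + €62,615.43 + €6,291.55 = €74,797.63.

€74,797.63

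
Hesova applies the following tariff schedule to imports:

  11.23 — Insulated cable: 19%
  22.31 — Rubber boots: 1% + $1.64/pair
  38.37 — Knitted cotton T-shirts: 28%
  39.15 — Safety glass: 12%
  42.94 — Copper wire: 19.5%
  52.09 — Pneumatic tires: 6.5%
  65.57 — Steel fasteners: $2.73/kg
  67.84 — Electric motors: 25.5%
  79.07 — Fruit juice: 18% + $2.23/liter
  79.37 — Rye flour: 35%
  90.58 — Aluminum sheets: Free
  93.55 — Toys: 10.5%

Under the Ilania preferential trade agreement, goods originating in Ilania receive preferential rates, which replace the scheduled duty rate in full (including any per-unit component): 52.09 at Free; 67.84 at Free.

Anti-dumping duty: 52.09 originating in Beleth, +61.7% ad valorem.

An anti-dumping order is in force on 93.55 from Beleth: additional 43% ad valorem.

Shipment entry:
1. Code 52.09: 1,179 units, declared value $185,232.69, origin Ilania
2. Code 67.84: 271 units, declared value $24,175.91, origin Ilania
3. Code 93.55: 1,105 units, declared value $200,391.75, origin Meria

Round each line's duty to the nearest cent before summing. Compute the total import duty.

Line 1 (52.09, Ilania, 1,179 units, $185,232.69):
Base rate for 52.09 is 6.5%.
Origin Ilania qualifies under the Hesova–Ilania agreement and 52.09 is covered: preferential rate Free applies instead.
The additional-duty order on 52.09 targets Beleth, not Ilania; it does not apply.
Duty = $185,232.69 × 0% = $0.00.
Line 2 (67.84, Ilania, 271 units, $24,175.91):
Base rate for 67.84 is 25.5%.
Origin Ilania qualifies under the Hesova–Ilania agreement and 67.84 is covered: preferential rate Free applies instead.
Duty = $24,175.91 × 0% = $0.00.
Line 3 (93.55, Meria, 1,105 units, $200,391.75):
Base rate for 93.55 is 10.5%.
The additional-duty order on 93.55 targets Beleth, not Meria; it does not apply.
Duty = $200,391.75 × 10.5% = $21,041.13.
Total = $0.00 + $0.00 + $21,041.13 = $21,041.13.

$21,041.13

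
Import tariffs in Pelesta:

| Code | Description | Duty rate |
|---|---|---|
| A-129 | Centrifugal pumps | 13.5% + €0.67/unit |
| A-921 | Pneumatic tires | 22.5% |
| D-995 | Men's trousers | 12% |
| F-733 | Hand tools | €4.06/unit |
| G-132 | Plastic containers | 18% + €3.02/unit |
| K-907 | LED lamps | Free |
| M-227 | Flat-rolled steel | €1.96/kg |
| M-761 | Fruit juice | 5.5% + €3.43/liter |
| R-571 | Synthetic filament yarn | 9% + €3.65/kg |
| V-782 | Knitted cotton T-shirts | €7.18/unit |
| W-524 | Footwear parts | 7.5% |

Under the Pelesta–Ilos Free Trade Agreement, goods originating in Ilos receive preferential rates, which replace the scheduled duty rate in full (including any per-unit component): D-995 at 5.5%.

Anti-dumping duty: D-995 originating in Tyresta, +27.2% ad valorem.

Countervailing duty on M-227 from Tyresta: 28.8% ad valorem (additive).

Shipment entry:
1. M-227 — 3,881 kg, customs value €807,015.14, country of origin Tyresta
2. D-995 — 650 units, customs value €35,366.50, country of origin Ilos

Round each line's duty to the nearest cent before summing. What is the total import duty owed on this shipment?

Line 1 (M-227, Tyresta, 3,881 kg, €807,015.14):
Base rate for M-227 is €1.96/kg.
Additional duty on M-227 from Tyresta: +28.8% ad valorem. Applied ad valorem rate = 28.8%.
Duty = €807,015.14 × 28.8% + 3,881 × €1.96 = €240,027.12.
Line 2 (D-995, Ilos, 650 units, €35,366.50):
Base rate for D-995 is 12%.
Origin Ilos qualifies under the Pelesta–Ilos agreement and D-995 is covered: preferential rate 5.5% applies instead.
The additional-duty order on D-995 targets Tyresta, not Ilos; it does not apply.
Duty = €35,366.50 × 5.5% = €1,945.16.
Total = €240,027.12 + €1,945.16 = €241,972.28.

€241,972.28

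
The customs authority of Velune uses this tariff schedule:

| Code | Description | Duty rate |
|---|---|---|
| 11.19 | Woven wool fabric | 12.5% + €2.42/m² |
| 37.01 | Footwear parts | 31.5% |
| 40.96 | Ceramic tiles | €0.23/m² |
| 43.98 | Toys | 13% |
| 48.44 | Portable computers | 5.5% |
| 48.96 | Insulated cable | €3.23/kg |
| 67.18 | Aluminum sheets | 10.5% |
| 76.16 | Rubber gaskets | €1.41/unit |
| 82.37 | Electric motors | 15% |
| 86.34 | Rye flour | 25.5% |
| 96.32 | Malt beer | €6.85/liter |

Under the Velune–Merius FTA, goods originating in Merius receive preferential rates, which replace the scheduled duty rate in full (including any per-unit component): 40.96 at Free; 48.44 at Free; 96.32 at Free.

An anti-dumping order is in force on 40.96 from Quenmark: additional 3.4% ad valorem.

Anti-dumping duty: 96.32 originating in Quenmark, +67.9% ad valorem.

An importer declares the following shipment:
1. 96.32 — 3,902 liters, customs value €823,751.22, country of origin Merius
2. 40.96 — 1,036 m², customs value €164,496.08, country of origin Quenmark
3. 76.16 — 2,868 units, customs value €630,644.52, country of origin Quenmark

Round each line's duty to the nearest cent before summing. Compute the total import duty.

€9,875.03

Line 1 (96.32, Merius, 3,902 liters, €823,751.22):
Base rate for 96.32 is €6.85/liter.
Origin Merius qualifies under the Velune–Merius agreement and 96.32 is covered: preferential rate Free applies instead.
The additional-duty order on 96.32 targets Quenmark, not Merius; it does not apply.
Duty = €823,751.22 × 0% = €0.00.
Line 2 (40.96, Quenmark, 1,036 m², €164,496.08):
Base rate for 40.96 is €0.23/m².
40.96 has an FTA preferential rate, but origin Quenmark is not Merius; base rate stands.
Additional duty on 40.96 from Quenmark: +3.4% ad valorem. Applied ad valorem rate = 3.4%.
Duty = €164,496.08 × 3.4% + 1,036 × €0.23 = €5,831.15.
Line 3 (76.16, Quenmark, 2,868 units, €630,644.52):
Base rate for 76.16 is €1.41/unit.
Duty = 2,868 × €1.41 = €4,043.88.
Total = €0.00 + €5,831.15 + €4,043.88 = €9,875.03.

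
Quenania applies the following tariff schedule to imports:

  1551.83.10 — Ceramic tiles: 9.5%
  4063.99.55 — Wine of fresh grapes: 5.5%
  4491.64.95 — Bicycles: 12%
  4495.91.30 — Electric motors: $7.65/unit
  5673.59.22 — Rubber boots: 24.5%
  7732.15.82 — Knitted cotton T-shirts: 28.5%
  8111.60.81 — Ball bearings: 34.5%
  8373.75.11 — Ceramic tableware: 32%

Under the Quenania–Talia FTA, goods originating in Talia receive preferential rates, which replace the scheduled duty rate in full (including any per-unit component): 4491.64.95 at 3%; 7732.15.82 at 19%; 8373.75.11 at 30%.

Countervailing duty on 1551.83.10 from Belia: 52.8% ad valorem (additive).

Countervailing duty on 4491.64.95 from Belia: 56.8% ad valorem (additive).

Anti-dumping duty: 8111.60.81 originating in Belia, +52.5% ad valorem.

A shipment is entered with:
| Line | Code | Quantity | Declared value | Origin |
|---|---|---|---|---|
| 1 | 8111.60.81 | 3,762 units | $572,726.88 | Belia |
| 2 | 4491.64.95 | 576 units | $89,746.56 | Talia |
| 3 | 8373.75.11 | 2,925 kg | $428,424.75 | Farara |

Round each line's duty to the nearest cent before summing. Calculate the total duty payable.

$638,060.71

Line 1 (8111.60.81, Belia, 3,762 units, $572,726.88):
Base rate for 8111.60.81 is 34.5%.
Additional duty on 8111.60.81 from Belia: +52.5%. Applied ad valorem rate: 34.5% + 52.5% = 87%.
Duty = $572,726.88 × 87% = $498,272.39.
Line 2 (4491.64.95, Talia, 576 units, $89,746.56):
Base rate for 4491.64.95 is 12%.
Origin Talia qualifies under the Quenania–Talia agreement and 4491.64.95 is covered: preferential rate 3% applies instead.
The additional-duty order on 4491.64.95 targets Belia, not Talia; it does not apply.
Duty = $89,746.56 × 3% = $2,692.40.
Line 3 (8373.75.11, Farara, 2,925 kg, $428,424.75):
Base rate for 8373.75.11 is 32%.
8373.75.11 has an FTA preferential rate, but origin Farara is not Talia; base rate stands.
Duty = $428,424.75 × 32% = $137,095.92.
Total = $498,272.39 + $2,692.40 + $137,095.92 = $638,060.71.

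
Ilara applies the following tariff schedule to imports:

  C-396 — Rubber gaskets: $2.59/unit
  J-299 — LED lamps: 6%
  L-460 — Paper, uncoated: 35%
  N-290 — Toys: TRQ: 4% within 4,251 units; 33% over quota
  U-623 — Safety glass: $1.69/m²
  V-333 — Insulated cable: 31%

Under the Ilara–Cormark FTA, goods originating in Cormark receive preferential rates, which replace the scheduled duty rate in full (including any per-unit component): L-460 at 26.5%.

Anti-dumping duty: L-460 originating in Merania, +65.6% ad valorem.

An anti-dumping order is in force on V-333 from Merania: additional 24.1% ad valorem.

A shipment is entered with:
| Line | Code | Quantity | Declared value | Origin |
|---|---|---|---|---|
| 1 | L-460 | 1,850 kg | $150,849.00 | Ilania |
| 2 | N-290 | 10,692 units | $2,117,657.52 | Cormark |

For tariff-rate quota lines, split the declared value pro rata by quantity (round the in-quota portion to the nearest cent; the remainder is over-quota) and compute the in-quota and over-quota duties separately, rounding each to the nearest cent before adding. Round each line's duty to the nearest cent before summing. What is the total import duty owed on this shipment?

$507,457.74

Line 1 (L-460, Ilania, 1,850 kg, $150,849.00):
Base rate for L-460 is 35%.
L-460 has an FTA preferential rate, but origin Ilania is not Cormark; base rate stands.
The additional-duty order on L-460 targets Merania, not Ilania; it does not apply.
Duty = $150,849.00 × 35% = $52,797.15.
Line 2 (N-290, Cormark, 10,692 units, $2,117,657.52):
Code N-290 is under a tariff-rate quota (threshold 4,251 units). In-quota: 4,251 units at 4%; over-quota: 6,441 units at 33%.
Pro-rata value split: in-quota = $2,117,657.52 × 4,251/10,692 = $841,953.06; over-quota = $2,117,657.52 − $841,953.06 = $1,275,704.46.
In-quota duty = $841,953.06 × 4% = $33,678.12. Over-quota duty = $1,275,704.46 × 33% = $420,982.47.
Line duty = $33,678.12 + $420,982.47 = $454,660.59.
Total = $52,797.15 + $454,660.59 = $507,457.74.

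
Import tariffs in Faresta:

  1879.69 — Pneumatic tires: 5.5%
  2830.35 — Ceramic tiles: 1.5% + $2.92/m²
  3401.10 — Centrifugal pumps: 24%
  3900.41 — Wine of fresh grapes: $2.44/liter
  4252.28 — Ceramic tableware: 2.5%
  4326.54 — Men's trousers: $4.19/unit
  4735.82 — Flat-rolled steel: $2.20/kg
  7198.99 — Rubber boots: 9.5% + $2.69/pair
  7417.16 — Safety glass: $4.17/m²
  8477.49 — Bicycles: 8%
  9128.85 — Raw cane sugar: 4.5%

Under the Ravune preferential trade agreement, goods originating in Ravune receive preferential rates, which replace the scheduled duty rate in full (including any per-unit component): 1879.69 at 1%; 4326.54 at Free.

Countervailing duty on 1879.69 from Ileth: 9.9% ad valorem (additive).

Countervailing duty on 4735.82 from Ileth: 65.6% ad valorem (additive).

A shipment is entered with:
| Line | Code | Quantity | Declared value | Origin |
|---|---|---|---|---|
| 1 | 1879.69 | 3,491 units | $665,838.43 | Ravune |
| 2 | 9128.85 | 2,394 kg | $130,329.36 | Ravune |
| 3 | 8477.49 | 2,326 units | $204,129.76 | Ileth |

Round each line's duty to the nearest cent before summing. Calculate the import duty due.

$28,853.58

Line 1 (1879.69, Ravune, 3,491 units, $665,838.43):
Base rate for 1879.69 is 5.5%.
Origin Ravune qualifies under the Faresta–Ravune agreement and 1879.69 is covered: preferential rate 1% applies instead.
The additional-duty order on 1879.69 targets Ileth, not Ravune; it does not apply.
Duty = $665,838.43 × 1% = $6,658.38.
Line 2 (9128.85, Ravune, 2,394 kg, $130,329.36):
Base rate for 9128.85 is 4.5%.
Origin Ravune is the FTA partner but 9128.85 is not on the preference list; base rate stands.
Duty = $130,329.36 × 4.5% = $5,864.82.
Line 3 (8477.49, Ileth, 2,326 units, $204,129.76):
Base rate for 8477.49 is 8%.
Duty = $204,129.76 × 8% = $16,330.38.
Total = $6,658.38 + $5,864.82 + $16,330.38 = $28,853.58.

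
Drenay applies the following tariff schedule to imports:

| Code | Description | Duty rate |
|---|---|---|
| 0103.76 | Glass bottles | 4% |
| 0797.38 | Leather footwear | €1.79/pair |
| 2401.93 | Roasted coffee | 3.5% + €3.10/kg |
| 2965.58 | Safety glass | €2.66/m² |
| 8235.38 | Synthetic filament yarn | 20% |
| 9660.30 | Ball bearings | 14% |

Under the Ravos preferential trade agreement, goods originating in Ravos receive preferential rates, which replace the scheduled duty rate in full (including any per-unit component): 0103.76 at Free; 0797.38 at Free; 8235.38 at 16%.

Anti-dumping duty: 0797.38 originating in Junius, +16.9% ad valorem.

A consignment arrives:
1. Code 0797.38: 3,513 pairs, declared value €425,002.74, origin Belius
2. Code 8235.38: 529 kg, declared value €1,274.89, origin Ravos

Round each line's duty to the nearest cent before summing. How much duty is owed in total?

€6,492.25

Line 1 (0797.38, Belius, 3,513 pairs, €425,002.74):
Base rate for 0797.38 is €1.79/pair.
0797.38 has an FTA preferential rate, but origin Belius is not Ravos; base rate stands.
The additional-duty order on 0797.38 targets Junius, not Belius; it does not apply.
Duty = 3,513 × €1.79 = €6,288.27.
Line 2 (8235.38, Ravos, 529 kg, €1,274.89):
Base rate for 8235.38 is 20%.
Origin Ravos qualifies under the Drenay–Ravos agreement and 8235.38 is covered: preferential rate 16% applies instead.
Duty = €1,274.89 × 16% = €203.98.
Total = €6,288.27 + €203.98 = €6,492.25.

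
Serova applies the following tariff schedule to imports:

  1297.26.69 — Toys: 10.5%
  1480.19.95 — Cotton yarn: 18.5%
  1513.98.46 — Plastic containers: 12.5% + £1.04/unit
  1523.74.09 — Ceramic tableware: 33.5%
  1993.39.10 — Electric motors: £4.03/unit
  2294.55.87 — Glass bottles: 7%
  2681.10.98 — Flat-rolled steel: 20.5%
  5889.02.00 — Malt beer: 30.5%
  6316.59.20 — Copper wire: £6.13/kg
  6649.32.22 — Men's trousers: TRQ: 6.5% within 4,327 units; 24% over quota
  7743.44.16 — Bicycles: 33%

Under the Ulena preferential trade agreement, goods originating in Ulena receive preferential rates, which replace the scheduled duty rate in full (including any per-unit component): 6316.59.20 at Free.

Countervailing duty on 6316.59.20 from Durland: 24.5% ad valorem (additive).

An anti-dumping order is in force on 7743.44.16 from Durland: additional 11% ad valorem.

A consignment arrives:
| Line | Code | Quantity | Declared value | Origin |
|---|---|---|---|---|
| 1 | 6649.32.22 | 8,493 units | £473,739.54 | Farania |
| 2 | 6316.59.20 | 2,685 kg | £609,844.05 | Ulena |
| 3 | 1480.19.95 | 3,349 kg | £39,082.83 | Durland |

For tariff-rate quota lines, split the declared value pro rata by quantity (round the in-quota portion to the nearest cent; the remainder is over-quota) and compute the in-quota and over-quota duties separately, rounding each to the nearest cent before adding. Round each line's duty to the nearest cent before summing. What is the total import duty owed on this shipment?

£78,689.80

Line 1 (6649.32.22, Farania, 8,493 units, £473,739.54):
Code 6649.32.22 is under a tariff-rate quota (threshold 4,327 units). In-quota: 4,327 units at 6.5%; over-quota: 4,166 units at 24%.
Pro-rata value split: in-quota = £473,739.54 × 4,327/8,493 = £241,360.06; over-quota = £473,739.54 − £241,360.06 = £232,379.48.
In-quota duty = £241,360.06 × 6.5% = £15,688.40. Over-quota duty = £232,379.48 × 24% = £55,771.08.
Line duty = £15,688.40 + £55,771.08 = £71,459.48.
Line 2 (6316.59.20, Ulena, 2,685 kg, £609,844.05):
Base rate for 6316.59.20 is £6.13/kg.
Origin Ulena qualifies under the Serova–Ulena agreement and 6316.59.20 is covered: preferential rate Free applies instead.
The additional-duty order on 6316.59.20 targets Durland, not Ulena; it does not apply.
Duty = £609,844.05 × 0% = £0.00.
Line 3 (1480.19.95, Durland, 3,349 kg, £39,082.83):
Base rate for 1480.19.95 is 18.5%.
Duty = £39,082.83 × 18.5% = £7,230.32.
Total = £71,459.48 + £0.00 + £7,230.32 = £78,689.80.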